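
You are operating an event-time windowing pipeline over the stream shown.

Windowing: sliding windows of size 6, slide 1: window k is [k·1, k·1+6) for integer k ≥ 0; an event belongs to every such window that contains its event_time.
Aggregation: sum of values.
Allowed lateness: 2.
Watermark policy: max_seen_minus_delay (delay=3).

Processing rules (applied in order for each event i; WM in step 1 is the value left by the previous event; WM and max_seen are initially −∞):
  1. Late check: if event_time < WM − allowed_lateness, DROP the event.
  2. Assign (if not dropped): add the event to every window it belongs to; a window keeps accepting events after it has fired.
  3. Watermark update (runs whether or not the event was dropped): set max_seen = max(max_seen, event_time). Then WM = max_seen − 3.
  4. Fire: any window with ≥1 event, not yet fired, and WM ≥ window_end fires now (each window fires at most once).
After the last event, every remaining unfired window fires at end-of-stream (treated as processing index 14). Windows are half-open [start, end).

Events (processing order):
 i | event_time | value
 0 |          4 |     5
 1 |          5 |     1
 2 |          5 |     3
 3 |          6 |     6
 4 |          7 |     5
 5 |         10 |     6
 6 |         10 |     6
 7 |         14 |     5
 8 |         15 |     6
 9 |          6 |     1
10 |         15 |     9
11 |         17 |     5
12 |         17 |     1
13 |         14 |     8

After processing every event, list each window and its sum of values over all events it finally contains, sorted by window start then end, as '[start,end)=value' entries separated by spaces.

i=0 t=4 v=5: → [4,10),[3,9),[2,8),[1,7),[0,6); WM=1
i=1 t=5 v=1: → [5,11),[4,10),[3,9),[2,8),[1,7),[0,6); WM=2
i=2 t=5 v=3: → [5,11),[4,10),[3,9),[2,8),[1,7),[0,6); WM=2
i=3 t=6 v=6: → [6,12),[5,11),[4,10),[3,9),[2,8),[1,7); WM=3
i=4 t=7 v=5: → [7,13),[6,12),[5,11),[4,10),[3,9),[2,8); WM=4
i=5 t=10 v=6: → [10,16),[9,15),[8,14),[7,13),[6,12),[5,11); WM=7; [0,6) fires=9 [1,7) fires=15
i=6 t=10 v=6: → [10,16),[9,15),[8,14),[7,13),[6,12),[5,11); WM=7
i=7 t=14 v=5: → [14,20),[13,19),[12,18),[11,17),[10,16),[9,15); WM=11; [2,8) fires=20 [3,9) fires=20 [4,10) fires=20 [5,11) fires=27
i=8 t=15 v=6: → [15,21),[14,20),[13,19),[12,18),[11,17),[10,16); WM=12; [6,12) fires=23
i=9 t=6 v=1: DROP (t<12-2); WM=12
i=10 t=15 v=9: → [15,21),[14,20),[13,19),[12,18),[11,17),[10,16); WM=12
i=11 t=17 v=5: → [17,23),[16,22),[15,21),[14,20),[13,19),[12,18); WM=14; [7,13) fires=17 [8,14) fires=12
i=12 t=17 v=1: → [17,23),[16,22),[15,21),[14,20),[13,19),[12,18); WM=14
i=13 t=14 v=8: → [14,20),[13,19),[12,18),[11,17),[10,16),[9,15); WM=14

[0,6)=9 [1,7)=15 [2,8)=20 [3,9)=20 [4,10)=20 [5,11)=27 [6,12)=23 [7,13)=17 [8,14)=12 [9,15)=25 [10,16)=40 [11,17)=28 [12,18)=34 [13,19)=34 [14,20)=34 [15,21)=21 [16,22)=6 [17,23)=6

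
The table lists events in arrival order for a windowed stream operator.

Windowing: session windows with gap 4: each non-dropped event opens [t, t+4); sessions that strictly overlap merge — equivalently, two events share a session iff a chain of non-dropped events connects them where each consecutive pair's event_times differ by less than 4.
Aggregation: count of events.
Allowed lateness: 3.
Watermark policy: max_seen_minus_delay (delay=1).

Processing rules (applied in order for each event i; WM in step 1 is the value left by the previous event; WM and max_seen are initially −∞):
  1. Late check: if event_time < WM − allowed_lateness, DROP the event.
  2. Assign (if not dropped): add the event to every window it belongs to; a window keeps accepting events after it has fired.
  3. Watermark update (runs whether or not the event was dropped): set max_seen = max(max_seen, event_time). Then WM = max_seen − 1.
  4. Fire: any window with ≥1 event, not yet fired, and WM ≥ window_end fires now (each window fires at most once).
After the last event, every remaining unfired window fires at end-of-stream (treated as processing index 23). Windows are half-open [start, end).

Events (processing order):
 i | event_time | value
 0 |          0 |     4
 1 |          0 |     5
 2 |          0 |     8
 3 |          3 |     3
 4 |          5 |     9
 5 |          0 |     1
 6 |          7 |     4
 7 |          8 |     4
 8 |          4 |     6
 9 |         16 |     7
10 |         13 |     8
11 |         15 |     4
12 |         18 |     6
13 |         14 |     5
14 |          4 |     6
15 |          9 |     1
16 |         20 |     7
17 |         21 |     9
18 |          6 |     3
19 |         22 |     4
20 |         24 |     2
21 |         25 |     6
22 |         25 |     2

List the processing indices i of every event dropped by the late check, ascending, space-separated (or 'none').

i=0 t=0 v=4: → [0,4); WM=-1
i=1 t=0 v=5: → [0,4); WM=-1
i=2 t=0 v=8: → [0,4); WM=-1
i=3 t=3 v=3: → [0,7); WM=2
i=4 t=5 v=9: → [0,9); WM=4
i=5 t=0 v=1: DROP (t<4-3); WM=4
i=6 t=7 v=4: → [0,11); WM=6
i=7 t=8 v=4: → [0,12); WM=7
i=8 t=4 v=6: → [0,12); WM=7
i=9 t=16 v=7: → [16,20); WM=15
i=10 t=13 v=8: → [13,20); WM=15
i=11 t=15 v=4: → [13,20); WM=15
i=12 t=18 v=6: → [13,22); WM=17
i=13 t=14 v=5: → [13,22); WM=17
i=14 t=4 v=6: DROP (t<17-3); WM=17
i=15 t=9 v=1: DROP (t<17-3); WM=17
i=16 t=20 v=7: → [13,24); WM=19
i=17 t=21 v=9: → [13,25); WM=20
i=18 t=6 v=3: DROP (t<20-3); WM=20
i=19 t=22 v=4: → [13,26); WM=21
i=20 t=24 v=2: → [13,28); WM=23
i=21 t=25 v=6: → [13,29); WM=24
i=22 t=25 v=2: → [13,29); WM=24

5 14 15 18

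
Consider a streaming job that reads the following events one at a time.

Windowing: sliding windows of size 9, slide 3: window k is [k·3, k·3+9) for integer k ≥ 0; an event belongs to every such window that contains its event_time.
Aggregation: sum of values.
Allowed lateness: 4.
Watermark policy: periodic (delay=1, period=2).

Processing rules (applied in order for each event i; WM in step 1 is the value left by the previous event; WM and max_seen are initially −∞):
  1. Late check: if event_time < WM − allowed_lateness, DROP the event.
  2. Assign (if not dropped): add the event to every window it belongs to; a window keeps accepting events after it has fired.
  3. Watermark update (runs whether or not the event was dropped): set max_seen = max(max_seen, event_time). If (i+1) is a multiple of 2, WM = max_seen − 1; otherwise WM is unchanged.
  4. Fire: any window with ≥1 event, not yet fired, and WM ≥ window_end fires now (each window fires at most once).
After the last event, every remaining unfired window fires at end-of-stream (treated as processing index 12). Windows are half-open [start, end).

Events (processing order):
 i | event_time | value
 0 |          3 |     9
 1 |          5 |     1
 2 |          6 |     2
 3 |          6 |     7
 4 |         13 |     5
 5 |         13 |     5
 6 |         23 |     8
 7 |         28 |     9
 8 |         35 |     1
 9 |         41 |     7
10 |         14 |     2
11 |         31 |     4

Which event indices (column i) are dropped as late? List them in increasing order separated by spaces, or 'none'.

i=0 t=3 v=9: → [3,12),[0,9); WM=−∞
i=1 t=5 v=1: → [3,12),[0,9); WM=4
i=2 t=6 v=2: → [6,15),[3,12),[0,9); WM=4
i=3 t=6 v=7: → [6,15),[3,12),[0,9); WM=5
i=4 t=13 v=5: → [12,21),[9,18),[6,15); WM=5
i=5 t=13 v=5: → [12,21),[9,18),[6,15); WM=12; [0,9) fires=19 [3,12) fires=19
i=6 t=23 v=8: → [21,30),[18,27),[15,24); WM=12
i=7 t=28 v=9: → [27,36),[24,33),[21,30); WM=27; [6,15) fires=19 [9,18) fires=10 [12,21) fires=10 [15,24) fires=8 [18,27) fires=8
i=8 t=35 v=1: → [33,42),[30,39),[27,36); WM=27
i=9 t=41 v=7: → [39,48),[36,45),[33,42); WM=40; [21,30) fires=17 [24,33) fires=9 [27,36) fires=10 [30,39) fires=1
i=10 t=14 v=2: DROP (t<40-4); WM=40
i=11 t=31 v=4: DROP (t<40-4); WM=40

10 11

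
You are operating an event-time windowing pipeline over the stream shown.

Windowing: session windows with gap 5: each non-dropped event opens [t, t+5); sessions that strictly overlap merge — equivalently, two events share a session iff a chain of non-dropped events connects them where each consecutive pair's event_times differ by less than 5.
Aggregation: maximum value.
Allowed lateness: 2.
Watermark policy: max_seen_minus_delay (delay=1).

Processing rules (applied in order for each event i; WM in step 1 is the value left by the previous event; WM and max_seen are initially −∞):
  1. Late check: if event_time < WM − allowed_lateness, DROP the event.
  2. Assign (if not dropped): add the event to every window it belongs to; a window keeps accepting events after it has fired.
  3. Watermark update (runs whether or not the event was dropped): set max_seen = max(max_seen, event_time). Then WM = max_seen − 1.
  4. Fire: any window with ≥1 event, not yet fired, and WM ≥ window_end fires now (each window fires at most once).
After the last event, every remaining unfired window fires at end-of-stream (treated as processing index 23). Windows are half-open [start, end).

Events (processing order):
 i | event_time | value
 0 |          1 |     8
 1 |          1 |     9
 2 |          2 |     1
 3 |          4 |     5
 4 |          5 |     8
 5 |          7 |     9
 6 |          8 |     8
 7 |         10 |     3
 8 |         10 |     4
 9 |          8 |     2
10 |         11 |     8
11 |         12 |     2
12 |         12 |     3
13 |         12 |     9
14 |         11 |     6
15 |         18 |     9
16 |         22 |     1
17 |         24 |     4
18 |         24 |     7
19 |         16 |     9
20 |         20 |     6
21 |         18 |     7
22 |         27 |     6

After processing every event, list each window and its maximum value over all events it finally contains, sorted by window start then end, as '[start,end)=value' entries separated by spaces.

[1,17)=9 [18,32)=9

i=0 t=1 v=8: → [1,6); WM=0
i=1 t=1 v=9: → [1,6); WM=0
i=2 t=2 v=1: → [1,7); WM=1
i=3 t=4 v=5: → [1,9); WM=3
i=4 t=5 v=8: → [1,10); WM=4
i=5 t=7 v=9: → [1,12); WM=6
i=6 t=8 v=8: → [1,13); WM=7
i=7 t=10 v=3: → [1,15); WM=9
i=8 t=10 v=4: → [1,15); WM=9
i=9 t=8 v=2: → [1,15); WM=9
i=10 t=11 v=8: → [1,16); WM=10
i=11 t=12 v=2: → [1,17); WM=11
i=12 t=12 v=3: → [1,17); WM=11
i=13 t=12 v=9: → [1,17); WM=11
i=14 t=11 v=6: → [1,17); WM=11
i=15 t=18 v=9: → [18,23); WM=17
i=16 t=22 v=1: → [18,27); WM=21
i=17 t=24 v=4: → [18,29); WM=23
i=18 t=24 v=7: → [18,29); WM=23
i=19 t=16 v=9: DROP (t<23-2); WM=23
i=20 t=20 v=6: DROP (t<23-2); WM=23
i=21 t=18 v=7: DROP (t<23-2); WM=23
i=22 t=27 v=6: → [18,32); WM=26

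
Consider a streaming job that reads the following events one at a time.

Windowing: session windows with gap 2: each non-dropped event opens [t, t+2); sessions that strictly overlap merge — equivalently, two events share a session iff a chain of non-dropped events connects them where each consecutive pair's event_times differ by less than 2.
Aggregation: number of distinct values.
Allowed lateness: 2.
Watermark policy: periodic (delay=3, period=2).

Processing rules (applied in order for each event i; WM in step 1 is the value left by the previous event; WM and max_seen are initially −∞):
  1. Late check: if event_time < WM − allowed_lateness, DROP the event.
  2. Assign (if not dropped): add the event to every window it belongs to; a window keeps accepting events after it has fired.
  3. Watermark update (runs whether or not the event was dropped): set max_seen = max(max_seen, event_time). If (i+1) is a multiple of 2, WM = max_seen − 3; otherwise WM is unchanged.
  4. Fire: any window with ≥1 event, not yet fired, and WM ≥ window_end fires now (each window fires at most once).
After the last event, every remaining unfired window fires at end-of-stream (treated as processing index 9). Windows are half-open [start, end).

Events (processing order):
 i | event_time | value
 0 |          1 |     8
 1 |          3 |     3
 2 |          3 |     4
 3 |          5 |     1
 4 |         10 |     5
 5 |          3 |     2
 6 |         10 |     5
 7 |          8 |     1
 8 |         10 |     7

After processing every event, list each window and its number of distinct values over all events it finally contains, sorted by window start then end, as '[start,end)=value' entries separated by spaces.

[1,3)=1 [3,5)=3 [5,7)=1 [8,10)=1 [10,12)=2

i=0 t=1 v=8: → [1,3); WM=−∞
i=1 t=3 v=3: → [3,5); WM=0
i=2 t=3 v=4: → [3,5); WM=0
i=3 t=5 v=1: → [5,7); WM=2
i=4 t=10 v=5: → [10,12); WM=2
i=5 t=3 v=2: → [3,5); WM=7
i=6 t=10 v=5: → [10,12); WM=7
i=7 t=8 v=1: → [8,10); WM=7
i=8 t=10 v=7: → [10,12); WM=7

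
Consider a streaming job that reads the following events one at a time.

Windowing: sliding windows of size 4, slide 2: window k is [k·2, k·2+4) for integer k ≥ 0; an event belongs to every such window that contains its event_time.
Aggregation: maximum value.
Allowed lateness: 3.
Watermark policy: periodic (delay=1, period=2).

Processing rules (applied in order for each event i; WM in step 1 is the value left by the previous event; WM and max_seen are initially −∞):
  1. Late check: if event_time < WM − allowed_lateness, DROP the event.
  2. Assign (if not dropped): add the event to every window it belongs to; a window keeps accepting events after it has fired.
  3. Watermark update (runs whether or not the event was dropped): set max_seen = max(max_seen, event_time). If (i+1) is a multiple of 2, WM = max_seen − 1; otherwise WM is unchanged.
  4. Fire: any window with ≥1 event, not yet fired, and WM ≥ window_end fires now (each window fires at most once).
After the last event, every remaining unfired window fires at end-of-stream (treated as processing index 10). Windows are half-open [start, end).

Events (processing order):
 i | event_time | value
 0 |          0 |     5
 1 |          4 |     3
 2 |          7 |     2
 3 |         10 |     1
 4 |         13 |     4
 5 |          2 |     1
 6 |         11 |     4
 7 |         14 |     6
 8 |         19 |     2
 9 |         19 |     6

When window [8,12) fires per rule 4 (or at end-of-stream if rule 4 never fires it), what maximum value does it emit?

1

i=0 t=0 v=5: → [0,4); WM=−∞
i=1 t=4 v=3: → [4,8),[2,6); WM=3
i=2 t=7 v=2: → [6,10),[4,8); WM=3
i=3 t=10 v=1: → [10,14),[8,12); WM=9; [0,4) fires=5 [2,6) fires=3 [4,8) fires=3
i=4 t=13 v=4: → [12,16),[10,14); WM=9
i=5 t=2 v=1: DROP (t<9-3); WM=12; [6,10) fires=2 [8,12) fires=1
i=6 t=11 v=4: → [10,14),[8,12); WM=12
i=7 t=14 v=6: → [14,18),[12,16); WM=13
i=8 t=19 v=2: → [18,22),[16,20); WM=13
i=9 t=19 v=6: → [18,22),[16,20); WM=18; [10,14) fires=4 [12,16) fires=6 [14,18) fires=6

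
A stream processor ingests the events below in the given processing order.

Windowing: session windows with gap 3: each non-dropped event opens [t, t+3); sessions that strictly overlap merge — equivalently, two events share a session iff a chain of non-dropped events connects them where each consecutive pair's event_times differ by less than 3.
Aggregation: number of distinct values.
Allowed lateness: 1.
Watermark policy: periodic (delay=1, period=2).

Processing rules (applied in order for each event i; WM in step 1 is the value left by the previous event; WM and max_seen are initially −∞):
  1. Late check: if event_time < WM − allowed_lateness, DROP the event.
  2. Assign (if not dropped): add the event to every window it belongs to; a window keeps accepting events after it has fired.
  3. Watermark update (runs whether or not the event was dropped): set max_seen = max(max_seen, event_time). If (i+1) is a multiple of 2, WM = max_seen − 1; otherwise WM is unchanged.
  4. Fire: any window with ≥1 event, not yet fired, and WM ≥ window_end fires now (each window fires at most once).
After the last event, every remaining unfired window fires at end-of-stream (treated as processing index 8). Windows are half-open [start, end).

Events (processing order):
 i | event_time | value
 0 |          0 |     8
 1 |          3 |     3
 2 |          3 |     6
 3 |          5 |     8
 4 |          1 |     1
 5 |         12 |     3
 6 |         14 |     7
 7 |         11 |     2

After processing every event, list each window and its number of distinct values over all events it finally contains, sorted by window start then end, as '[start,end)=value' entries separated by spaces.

[0,3)=1 [3,8)=3 [11,17)=3

i=0 t=0 v=8: → [0,3); WM=−∞
i=1 t=3 v=3: → [3,6); WM=2
i=2 t=3 v=6: → [3,6); WM=2
i=3 t=5 v=8: → [3,8); WM=4
i=4 t=1 v=1: DROP (t<4-1); WM=4
i=5 t=12 v=3: → [12,15); WM=11
i=6 t=14 v=7: → [12,17); WM=11
i=7 t=11 v=2: → [11,17); WM=13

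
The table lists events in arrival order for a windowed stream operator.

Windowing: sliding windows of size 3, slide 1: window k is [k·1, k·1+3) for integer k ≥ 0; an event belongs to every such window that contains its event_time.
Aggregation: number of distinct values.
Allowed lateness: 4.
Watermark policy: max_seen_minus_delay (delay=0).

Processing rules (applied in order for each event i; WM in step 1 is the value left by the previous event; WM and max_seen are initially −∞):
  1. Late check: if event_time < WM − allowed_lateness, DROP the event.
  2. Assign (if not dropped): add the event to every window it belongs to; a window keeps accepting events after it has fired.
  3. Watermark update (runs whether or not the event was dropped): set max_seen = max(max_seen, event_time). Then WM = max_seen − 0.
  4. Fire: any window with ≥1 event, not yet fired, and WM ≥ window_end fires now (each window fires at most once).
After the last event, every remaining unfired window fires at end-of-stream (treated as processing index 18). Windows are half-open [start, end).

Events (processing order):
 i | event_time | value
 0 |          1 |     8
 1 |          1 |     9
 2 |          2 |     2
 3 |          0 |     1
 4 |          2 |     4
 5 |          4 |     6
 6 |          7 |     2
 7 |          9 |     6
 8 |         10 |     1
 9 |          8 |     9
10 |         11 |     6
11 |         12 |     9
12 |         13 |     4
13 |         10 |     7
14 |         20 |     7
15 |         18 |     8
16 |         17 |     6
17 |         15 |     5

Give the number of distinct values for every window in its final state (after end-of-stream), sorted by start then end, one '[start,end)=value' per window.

[0,3)=5 [1,4)=4 [2,5)=3 [3,6)=1 [4,7)=1 [5,8)=1 [6,9)=2 [7,10)=3 [8,11)=4 [9,12)=3 [10,13)=4 [11,14)=3 [12,15)=2 [13,16)=1 [15,18)=1 [16,19)=2 [17,20)=2 [18,21)=2 [19,22)=1 [20,23)=1

i=0 t=1 v=8: → [1,4),[0,3); WM=1
i=1 t=1 v=9: → [1,4),[0,3); WM=1
i=2 t=2 v=2: → [2,5),[1,4),[0,3); WM=2
i=3 t=0 v=1: → [0,3); WM=2
i=4 t=2 v=4: → [2,5),[1,4),[0,3); WM=2
i=5 t=4 v=6: → [4,7),[3,6),[2,5); WM=4; [0,3) fires=5 [1,4) fires=4
i=6 t=7 v=2: → [7,10),[6,9),[5,8); WM=7; [2,5) fires=3 [3,6) fires=1 [4,7) fires=1
i=7 t=9 v=6: → [9,12),[8,11),[7,10); WM=9; [5,8) fires=1 [6,9) fires=1
i=8 t=10 v=1: → [10,13),[9,12),[8,11); WM=10; [7,10) fires=2
i=9 t=8 v=9: → [8,11),[7,10),[6,9); WM=10
i=10 t=11 v=6: → [11,14),[10,13),[9,12); WM=11; [8,11) fires=3
i=11 t=12 v=9: → [12,15),[11,14),[10,13); WM=12; [9,12) fires=2
i=12 t=13 v=4: → [13,16),[12,15),[11,14); WM=13; [10,13) fires=3
i=13 t=10 v=7: → [10,13),[9,12),[8,11); WM=13
i=14 t=20 v=7: → [20,23),[19,22),[18,21); WM=20; [11,14) fires=3 [12,15) fires=2 [13,16) fires=1
i=15 t=18 v=8: → [18,21),[17,20),[16,19); WM=20; [16,19) fires=1 [17,20) fires=1
i=16 t=17 v=6: → [17,20),[16,19),[15,18); WM=20; [15,18) fires=1
i=17 t=15 v=5: DROP (t<20-4); WM=20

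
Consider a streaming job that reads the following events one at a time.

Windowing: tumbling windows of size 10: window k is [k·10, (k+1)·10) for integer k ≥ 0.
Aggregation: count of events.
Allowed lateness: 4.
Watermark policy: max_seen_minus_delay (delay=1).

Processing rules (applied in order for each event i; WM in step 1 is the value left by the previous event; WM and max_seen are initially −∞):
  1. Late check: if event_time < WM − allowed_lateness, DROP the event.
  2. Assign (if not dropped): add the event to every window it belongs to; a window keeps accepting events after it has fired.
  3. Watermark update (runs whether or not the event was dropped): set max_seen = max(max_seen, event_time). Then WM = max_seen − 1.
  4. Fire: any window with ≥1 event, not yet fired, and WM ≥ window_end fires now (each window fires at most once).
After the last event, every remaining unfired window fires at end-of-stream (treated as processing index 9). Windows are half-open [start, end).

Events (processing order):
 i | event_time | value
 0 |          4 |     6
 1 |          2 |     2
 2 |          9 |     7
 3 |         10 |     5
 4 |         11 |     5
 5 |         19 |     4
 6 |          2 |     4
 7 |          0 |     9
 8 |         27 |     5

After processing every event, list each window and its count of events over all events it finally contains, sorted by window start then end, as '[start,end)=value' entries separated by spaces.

i=0 t=4 v=6: → [0,10); WM=3
i=1 t=2 v=2: → [0,10); WM=3
i=2 t=9 v=7: → [0,10); WM=8
i=3 t=10 v=5: → [10,20); WM=9
i=4 t=11 v=5: → [10,20); WM=10; [0,10) fires=3
i=5 t=19 v=4: → [10,20); WM=18
i=6 t=2 v=4: DROP (t<18-4); WM=18
i=7 t=0 v=9: DROP (t<18-4); WM=18
i=8 t=27 v=5: → [20,30); WM=26; [10,20) fires=3

[0,10)=3 [10,20)=3 [20,30)=1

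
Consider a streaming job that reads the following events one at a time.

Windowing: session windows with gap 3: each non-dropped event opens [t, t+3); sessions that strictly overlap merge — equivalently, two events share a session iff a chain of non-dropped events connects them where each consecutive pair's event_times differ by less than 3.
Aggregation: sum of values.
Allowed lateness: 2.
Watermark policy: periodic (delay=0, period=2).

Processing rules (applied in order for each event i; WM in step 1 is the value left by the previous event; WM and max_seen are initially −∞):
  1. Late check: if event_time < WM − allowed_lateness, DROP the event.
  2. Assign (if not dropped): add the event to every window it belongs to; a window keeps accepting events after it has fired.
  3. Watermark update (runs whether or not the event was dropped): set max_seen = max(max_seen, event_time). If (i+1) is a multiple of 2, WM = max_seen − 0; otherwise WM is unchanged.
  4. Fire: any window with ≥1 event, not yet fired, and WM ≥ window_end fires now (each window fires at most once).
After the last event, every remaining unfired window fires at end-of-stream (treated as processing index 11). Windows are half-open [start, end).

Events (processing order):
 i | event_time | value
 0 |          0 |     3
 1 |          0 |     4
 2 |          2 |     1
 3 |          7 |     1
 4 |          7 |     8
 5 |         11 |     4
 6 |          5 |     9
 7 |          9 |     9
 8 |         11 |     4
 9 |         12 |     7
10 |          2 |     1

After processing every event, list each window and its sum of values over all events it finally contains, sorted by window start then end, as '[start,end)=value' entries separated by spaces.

[0,5)=8 [7,15)=33

i=0 t=0 v=3: → [0,3); WM=−∞
i=1 t=0 v=4: → [0,3); WM=0
i=2 t=2 v=1: → [0,5); WM=0
i=3 t=7 v=1: → [7,10); WM=7
i=4 t=7 v=8: → [7,10); WM=7
i=5 t=11 v=4: → [11,14); WM=11
i=6 t=5 v=9: DROP (t<11-2); WM=11
i=7 t=9 v=9: → [7,14); WM=11
i=8 t=11 v=4: → [7,14); WM=11
i=9 t=12 v=7: → [7,15); WM=12
i=10 t=2 v=1: DROP (t<12-2); WM=12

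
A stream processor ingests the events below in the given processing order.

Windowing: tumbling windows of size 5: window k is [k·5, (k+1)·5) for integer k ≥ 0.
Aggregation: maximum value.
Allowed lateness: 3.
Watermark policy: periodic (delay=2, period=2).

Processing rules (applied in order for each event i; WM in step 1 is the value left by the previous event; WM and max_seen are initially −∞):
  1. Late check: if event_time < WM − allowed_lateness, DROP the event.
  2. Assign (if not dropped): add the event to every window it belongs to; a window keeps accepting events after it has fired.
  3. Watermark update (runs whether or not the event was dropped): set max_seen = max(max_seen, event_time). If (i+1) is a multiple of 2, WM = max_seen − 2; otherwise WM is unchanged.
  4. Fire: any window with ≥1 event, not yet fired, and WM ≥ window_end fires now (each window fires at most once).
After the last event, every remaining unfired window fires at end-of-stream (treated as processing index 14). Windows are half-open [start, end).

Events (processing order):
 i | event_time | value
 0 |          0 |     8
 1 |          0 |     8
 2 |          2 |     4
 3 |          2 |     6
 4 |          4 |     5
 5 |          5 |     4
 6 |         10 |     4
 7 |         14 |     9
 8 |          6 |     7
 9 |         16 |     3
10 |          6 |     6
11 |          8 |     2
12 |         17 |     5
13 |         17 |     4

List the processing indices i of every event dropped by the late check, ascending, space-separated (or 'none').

i=0 t=0 v=8: → [0,5); WM=−∞
i=1 t=0 v=8: → [0,5); WM=-2
i=2 t=2 v=4: → [0,5); WM=-2
i=3 t=2 v=6: → [0,5); WM=0
i=4 t=4 v=5: → [0,5); WM=0
i=5 t=5 v=4: → [5,10); WM=3
i=6 t=10 v=4: → [10,15); WM=3
i=7 t=14 v=9: → [10,15); WM=12; [0,5) fires=8 [5,10) fires=4
i=8 t=6 v=7: DROP (t<12-3); WM=12
i=9 t=16 v=3: → [15,20); WM=14
i=10 t=6 v=6: DROP (t<14-3); WM=14
i=11 t=8 v=2: DROP (t<14-3); WM=14
i=12 t=17 v=5: → [15,20); WM=14
i=13 t=17 v=4: → [15,20); WM=15; [10,15) fires=9

8 10 11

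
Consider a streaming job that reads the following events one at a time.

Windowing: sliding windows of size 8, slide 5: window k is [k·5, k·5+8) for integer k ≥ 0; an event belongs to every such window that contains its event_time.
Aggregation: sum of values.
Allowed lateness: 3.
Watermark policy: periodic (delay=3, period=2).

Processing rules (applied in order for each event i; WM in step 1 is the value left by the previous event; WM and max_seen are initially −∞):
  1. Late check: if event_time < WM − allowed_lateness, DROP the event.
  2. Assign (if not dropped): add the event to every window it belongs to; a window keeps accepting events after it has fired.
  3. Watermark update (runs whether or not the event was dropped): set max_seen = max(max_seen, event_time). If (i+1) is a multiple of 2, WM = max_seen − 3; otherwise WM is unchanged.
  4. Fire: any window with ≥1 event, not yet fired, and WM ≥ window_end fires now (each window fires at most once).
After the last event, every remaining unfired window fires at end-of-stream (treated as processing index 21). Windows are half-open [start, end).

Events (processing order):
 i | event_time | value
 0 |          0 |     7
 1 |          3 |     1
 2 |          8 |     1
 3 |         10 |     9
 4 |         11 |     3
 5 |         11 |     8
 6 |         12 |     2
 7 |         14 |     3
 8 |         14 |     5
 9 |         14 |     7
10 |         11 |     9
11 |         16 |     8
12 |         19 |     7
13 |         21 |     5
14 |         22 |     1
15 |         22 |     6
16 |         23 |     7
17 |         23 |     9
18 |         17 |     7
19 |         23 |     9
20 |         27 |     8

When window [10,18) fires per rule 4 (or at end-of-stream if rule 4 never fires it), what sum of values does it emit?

i=0 t=0 v=7: → [0,8); WM=−∞
i=1 t=3 v=1: → [0,8); WM=0
i=2 t=8 v=1: → [5,13); WM=0
i=3 t=10 v=9: → [10,18),[5,13); WM=7
i=4 t=11 v=3: → [10,18),[5,13); WM=7
i=5 t=11 v=8: → [10,18),[5,13); WM=8; [0,8) fires=8
i=6 t=12 v=2: → [10,18),[5,13); WM=8
i=7 t=14 v=3: → [10,18); WM=11
i=8 t=14 v=5: → [10,18); WM=11
i=9 t=14 v=7: → [10,18); WM=11
i=10 t=11 v=9: → [10,18),[5,13); WM=11
i=11 t=16 v=8: → [15,23),[10,18); WM=13; [5,13) fires=32
i=12 t=19 v=7: → [15,23); WM=13
i=13 t=21 v=5: → [20,28),[15,23); WM=18; [10,18) fires=54
i=14 t=22 v=1: → [20,28),[15,23); WM=18
i=15 t=22 v=6: → [20,28),[15,23); WM=19
i=16 t=23 v=7: → [20,28); WM=19
i=17 t=23 v=9: → [20,28); WM=20
i=18 t=17 v=7: → [15,23),[10,18); WM=20
i=19 t=23 v=9: → [20,28); WM=20
i=20 t=27 v=8: → [25,33),[20,28); WM=20

54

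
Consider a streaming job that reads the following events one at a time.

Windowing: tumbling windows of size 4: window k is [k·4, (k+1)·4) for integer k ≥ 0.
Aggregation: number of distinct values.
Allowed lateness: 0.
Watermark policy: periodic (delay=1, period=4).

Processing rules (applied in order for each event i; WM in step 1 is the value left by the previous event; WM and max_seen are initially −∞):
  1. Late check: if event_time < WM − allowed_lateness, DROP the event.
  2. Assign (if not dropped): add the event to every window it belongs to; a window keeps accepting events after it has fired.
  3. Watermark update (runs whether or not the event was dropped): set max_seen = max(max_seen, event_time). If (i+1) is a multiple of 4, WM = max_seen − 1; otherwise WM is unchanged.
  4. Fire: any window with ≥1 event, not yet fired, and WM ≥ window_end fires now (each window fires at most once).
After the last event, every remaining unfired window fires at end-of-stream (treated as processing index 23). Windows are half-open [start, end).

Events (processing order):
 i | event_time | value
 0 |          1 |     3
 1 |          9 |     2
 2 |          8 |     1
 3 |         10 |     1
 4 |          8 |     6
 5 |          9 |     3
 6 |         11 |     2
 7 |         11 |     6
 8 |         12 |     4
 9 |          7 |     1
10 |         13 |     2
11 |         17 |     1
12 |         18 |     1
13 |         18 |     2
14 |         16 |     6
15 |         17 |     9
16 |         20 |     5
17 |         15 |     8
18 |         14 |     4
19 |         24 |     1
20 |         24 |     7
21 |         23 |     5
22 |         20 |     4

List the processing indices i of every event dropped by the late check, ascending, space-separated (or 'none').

4 9 17 18 22

i=0 t=1 v=3: → [0,4); WM=−∞
i=1 t=9 v=2: → [8,12); WM=−∞
i=2 t=8 v=1: → [8,12); WM=−∞
i=3 t=10 v=1: → [8,12); WM=9; [0,4) fires=1
i=4 t=8 v=6: DROP (t<9-0); WM=9
i=5 t=9 v=3: → [8,12); WM=9
i=6 t=11 v=2: → [8,12); WM=9
i=7 t=11 v=6: → [8,12); WM=10
i=8 t=12 v=4: → [12,16); WM=10
i=9 t=7 v=1: DROP (t<10-0); WM=10
i=10 t=13 v=2: → [12,16); WM=10
i=11 t=17 v=1: → [16,20); WM=16; [8,12) fires=4 [12,16) fires=2
i=12 t=18 v=1: → [16,20); WM=16
i=13 t=18 v=2: → [16,20); WM=16
i=14 t=16 v=6: → [16,20); WM=16
i=15 t=17 v=9: → [16,20); WM=17
i=16 t=20 v=5: → [20,24); WM=17
i=17 t=15 v=8: DROP (t<17-0); WM=17
i=18 t=14 v=4: DROP (t<17-0); WM=17
i=19 t=24 v=1: → [24,28); WM=23; [16,20) fires=4
i=20 t=24 v=7: → [24,28); WM=23
i=21 t=23 v=5: → [20,24); WM=23
i=22 t=20 v=4: DROP (t<23-0); WM=23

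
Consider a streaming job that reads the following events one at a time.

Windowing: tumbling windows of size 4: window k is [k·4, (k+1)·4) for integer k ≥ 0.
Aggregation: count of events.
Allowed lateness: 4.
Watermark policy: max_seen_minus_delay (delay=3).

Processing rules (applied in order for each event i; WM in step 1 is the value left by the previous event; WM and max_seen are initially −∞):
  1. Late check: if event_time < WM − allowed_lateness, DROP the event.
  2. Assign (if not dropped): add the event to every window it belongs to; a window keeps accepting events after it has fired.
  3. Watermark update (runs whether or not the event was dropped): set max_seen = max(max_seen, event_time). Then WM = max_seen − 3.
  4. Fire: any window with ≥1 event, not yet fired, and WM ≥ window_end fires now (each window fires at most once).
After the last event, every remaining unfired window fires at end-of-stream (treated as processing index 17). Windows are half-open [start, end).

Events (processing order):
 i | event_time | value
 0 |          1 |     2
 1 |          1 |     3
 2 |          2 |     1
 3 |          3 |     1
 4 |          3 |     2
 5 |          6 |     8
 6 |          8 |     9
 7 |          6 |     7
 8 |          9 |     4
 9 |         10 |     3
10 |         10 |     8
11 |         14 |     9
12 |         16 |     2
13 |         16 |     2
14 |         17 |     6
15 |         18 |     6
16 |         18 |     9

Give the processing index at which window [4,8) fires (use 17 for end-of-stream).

11

i=0 t=1 v=2: → [0,4); WM=-2
i=1 t=1 v=3: → [0,4); WM=-2
i=2 t=2 v=1: → [0,4); WM=-1
i=3 t=3 v=1: → [0,4); WM=0
i=4 t=3 v=2: → [0,4); WM=0
i=5 t=6 v=8: → [4,8); WM=3
i=6 t=8 v=9: → [8,12); WM=5; [0,4) fires=5
i=7 t=6 v=7: → [4,8); WM=5
i=8 t=9 v=4: → [8,12); WM=6
i=9 t=10 v=3: → [8,12); WM=7
i=10 t=10 v=8: → [8,12); WM=7
i=11 t=14 v=9: → [12,16); WM=11; [4,8) fires=2
i=12 t=16 v=2: → [16,20); WM=13; [8,12) fires=4
i=13 t=16 v=2: → [16,20); WM=13
i=14 t=17 v=6: → [16,20); WM=14
i=15 t=18 v=6: → [16,20); WM=15
i=16 t=18 v=9: → [16,20); WM=15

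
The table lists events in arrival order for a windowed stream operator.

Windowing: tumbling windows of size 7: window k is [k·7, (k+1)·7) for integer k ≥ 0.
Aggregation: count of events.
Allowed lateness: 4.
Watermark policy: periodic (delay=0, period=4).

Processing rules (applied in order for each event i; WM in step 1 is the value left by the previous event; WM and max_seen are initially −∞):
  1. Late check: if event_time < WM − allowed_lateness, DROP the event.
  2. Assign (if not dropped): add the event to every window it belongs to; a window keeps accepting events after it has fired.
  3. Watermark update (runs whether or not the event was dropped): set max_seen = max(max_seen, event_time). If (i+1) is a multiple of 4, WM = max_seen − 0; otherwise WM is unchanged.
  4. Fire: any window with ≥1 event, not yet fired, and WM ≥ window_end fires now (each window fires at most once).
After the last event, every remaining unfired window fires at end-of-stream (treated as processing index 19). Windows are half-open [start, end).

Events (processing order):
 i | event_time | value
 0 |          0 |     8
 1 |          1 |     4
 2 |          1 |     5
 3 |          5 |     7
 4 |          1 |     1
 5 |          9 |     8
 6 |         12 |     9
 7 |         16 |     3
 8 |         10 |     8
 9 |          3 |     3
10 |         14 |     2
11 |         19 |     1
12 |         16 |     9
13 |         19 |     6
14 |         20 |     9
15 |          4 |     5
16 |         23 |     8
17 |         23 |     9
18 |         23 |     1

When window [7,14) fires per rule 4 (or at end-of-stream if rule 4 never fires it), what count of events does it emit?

2

i=0 t=0 v=8: → [0,7); WM=−∞
i=1 t=1 v=4: → [0,7); WM=−∞
i=2 t=1 v=5: → [0,7); WM=−∞
i=3 t=5 v=7: → [0,7); WM=5
i=4 t=1 v=1: → [0,7); WM=5
i=5 t=9 v=8: → [7,14); WM=5
i=6 t=12 v=9: → [7,14); WM=5
i=7 t=16 v=3: → [14,21); WM=16; [0,7) fires=5 [7,14) fires=2
i=8 t=10 v=8: DROP (t<16-4); WM=16
i=9 t=3 v=3: DROP (t<16-4); WM=16
i=10 t=14 v=2: → [14,21); WM=16
i=11 t=19 v=1: → [14,21); WM=19
i=12 t=16 v=9: → [14,21); WM=19
i=13 t=19 v=6: → [14,21); WM=19
i=14 t=20 v=9: → [14,21); WM=19
i=15 t=4 v=5: DROP (t<19-4); WM=20
i=16 t=23 v=8: → [21,28); WM=20
i=17 t=23 v=9: → [21,28); WM=20
i=18 t=23 v=1: → [21,28); WM=20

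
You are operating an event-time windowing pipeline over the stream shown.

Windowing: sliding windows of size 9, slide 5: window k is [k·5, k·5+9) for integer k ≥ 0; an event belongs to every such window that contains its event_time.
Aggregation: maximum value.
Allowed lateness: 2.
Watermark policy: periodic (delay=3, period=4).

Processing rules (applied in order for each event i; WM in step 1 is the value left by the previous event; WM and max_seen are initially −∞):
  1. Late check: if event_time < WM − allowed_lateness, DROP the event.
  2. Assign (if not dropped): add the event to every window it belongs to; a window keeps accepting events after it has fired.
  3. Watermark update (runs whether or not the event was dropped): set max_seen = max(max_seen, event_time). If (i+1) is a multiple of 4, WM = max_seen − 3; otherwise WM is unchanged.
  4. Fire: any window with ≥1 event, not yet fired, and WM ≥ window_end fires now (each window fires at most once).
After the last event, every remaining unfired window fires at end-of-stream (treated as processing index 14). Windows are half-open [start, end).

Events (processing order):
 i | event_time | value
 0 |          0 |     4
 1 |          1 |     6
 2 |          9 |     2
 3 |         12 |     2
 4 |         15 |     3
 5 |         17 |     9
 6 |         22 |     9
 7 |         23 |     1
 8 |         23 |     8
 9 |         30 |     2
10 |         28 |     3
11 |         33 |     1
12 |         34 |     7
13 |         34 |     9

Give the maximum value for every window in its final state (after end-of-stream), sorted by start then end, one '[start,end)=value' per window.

i=0 t=0 v=4: → [0,9); WM=−∞
i=1 t=1 v=6: → [0,9); WM=−∞
i=2 t=9 v=2: → [5,14); WM=−∞
i=3 t=12 v=2: → [10,19),[5,14); WM=9; [0,9) fires=6
i=4 t=15 v=3: → [15,24),[10,19); WM=9
i=5 t=17 v=9: → [15,24),[10,19); WM=9
i=6 t=22 v=9: → [20,29),[15,24); WM=9
i=7 t=23 v=1: → [20,29),[15,24); WM=20; [5,14) fires=2 [10,19) fires=9
i=8 t=23 v=8: → [20,29),[15,24); WM=20
i=9 t=30 v=2: → [30,39),[25,34); WM=20
i=10 t=28 v=3: → [25,34),[20,29); WM=20
i=11 t=33 v=1: → [30,39),[25,34); WM=30; [15,24) fires=9 [20,29) fires=9
i=12 t=34 v=7: → [30,39); WM=30
i=13 t=34 v=9: → [30,39); WM=30

[0,9)=6 [5,14)=2 [10,19)=9 [15,24)=9 [20,29)=9 [25,34)=3 [30,39)=9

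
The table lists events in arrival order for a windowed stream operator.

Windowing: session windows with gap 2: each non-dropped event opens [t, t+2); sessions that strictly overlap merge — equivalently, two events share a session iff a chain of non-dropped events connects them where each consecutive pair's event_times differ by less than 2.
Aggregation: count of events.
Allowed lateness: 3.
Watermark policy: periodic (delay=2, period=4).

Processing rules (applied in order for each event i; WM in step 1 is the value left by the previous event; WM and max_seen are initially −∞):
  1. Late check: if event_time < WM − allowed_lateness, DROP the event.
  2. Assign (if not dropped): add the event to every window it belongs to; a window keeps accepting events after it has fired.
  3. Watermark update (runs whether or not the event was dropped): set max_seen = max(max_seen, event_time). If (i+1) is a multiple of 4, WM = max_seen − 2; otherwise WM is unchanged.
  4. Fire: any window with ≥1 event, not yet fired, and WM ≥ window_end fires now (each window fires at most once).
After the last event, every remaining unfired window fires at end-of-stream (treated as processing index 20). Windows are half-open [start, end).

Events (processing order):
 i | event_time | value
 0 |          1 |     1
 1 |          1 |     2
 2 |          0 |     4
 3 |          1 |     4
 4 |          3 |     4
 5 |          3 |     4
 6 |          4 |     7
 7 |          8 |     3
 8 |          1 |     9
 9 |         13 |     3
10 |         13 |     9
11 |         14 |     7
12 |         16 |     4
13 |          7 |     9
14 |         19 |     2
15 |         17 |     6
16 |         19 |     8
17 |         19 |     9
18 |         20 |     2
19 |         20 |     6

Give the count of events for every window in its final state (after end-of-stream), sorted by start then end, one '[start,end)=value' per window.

[0,3)=4 [3,6)=3 [8,10)=1 [13,16)=3 [16,19)=2 [19,22)=5

i=0 t=1 v=1: → [1,3); WM=−∞
i=1 t=1 v=2: → [1,3); WM=−∞
i=2 t=0 v=4: → [0,3); WM=−∞
i=3 t=1 v=4: → [0,3); WM=-1
i=4 t=3 v=4: → [3,5); WM=-1
i=5 t=3 v=4: → [3,5); WM=-1
i=6 t=4 v=7: → [3,6); WM=-1
i=7 t=8 v=3: → [8,10); WM=6
i=8 t=1 v=9: DROP (t<6-3); WM=6
i=9 t=13 v=3: → [13,15); WM=6
i=10 t=13 v=9: → [13,15); WM=6
i=11 t=14 v=7: → [13,16); WM=12
i=12 t=16 v=4: → [16,18); WM=12
i=13 t=7 v=9: DROP (t<12-3); WM=12
i=14 t=19 v=2: → [19,21); WM=12
i=15 t=17 v=6: → [16,19); WM=17
i=16 t=19 v=8: → [19,21); WM=17
i=17 t=19 v=9: → [19,21); WM=17
i=18 t=20 v=2: → [19,22); WM=17
i=19 t=20 v=6: → [19,22); WM=18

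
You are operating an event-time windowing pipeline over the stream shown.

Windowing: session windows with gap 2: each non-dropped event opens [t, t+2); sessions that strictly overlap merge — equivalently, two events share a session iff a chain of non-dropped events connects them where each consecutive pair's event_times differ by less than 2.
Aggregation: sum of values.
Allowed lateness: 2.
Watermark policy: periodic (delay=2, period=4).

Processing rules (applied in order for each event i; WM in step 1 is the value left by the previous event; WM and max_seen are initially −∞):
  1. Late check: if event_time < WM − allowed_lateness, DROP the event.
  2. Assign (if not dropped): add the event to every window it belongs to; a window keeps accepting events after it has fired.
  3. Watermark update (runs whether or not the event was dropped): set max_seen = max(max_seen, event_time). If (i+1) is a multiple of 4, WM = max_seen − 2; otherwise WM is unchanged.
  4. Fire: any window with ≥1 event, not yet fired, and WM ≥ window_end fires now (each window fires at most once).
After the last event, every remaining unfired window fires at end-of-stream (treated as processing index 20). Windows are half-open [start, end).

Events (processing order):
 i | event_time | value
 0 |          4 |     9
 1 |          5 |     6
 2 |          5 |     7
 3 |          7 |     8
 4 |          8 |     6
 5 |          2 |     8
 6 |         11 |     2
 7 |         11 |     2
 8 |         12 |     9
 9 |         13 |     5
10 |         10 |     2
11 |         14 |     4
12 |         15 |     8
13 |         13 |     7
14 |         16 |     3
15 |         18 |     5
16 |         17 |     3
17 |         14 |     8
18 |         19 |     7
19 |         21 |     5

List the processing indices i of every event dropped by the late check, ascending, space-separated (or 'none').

5

i=0 t=4 v=9: → [4,6); WM=−∞
i=1 t=5 v=6: → [4,7); WM=−∞
i=2 t=5 v=7: → [4,7); WM=−∞
i=3 t=7 v=8: → [7,9); WM=5
i=4 t=8 v=6: → [7,10); WM=5
i=5 t=2 v=8: DROP (t<5-2); WM=5
i=6 t=11 v=2: → [11,13); WM=5
i=7 t=11 v=2: → [11,13); WM=9
i=8 t=12 v=9: → [11,14); WM=9
i=9 t=13 v=5: → [11,15); WM=9
i=10 t=10 v=2: → [10,15); WM=9
i=11 t=14 v=4: → [10,16); WM=12
i=12 t=15 v=8: → [10,17); WM=12
i=13 t=13 v=7: → [10,17); WM=12
i=14 t=16 v=3: → [10,18); WM=12
i=15 t=18 v=5: → [18,20); WM=16
i=16 t=17 v=3: → [10,20); WM=16
i=17 t=14 v=8: → [10,20); WM=16
i=18 t=19 v=7: → [10,21); WM=16
i=19 t=21 v=5: → [21,23); WM=19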